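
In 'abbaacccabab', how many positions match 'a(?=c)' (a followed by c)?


Lookahead 'a(?=c)' matches 'a' only when followed by 'c'.
String: 'abbaacccabab'
Checking each position where char is 'a':
  pos 0: 'a' -> no (next='b')
  pos 3: 'a' -> no (next='a')
  pos 4: 'a' -> MATCH (next='c')
  pos 8: 'a' -> no (next='b')
  pos 10: 'a' -> no (next='b')
Matching positions: [4]
Count: 1

1


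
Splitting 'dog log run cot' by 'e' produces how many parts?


Splitting by 'e' breaks the string at each occurrence of the separator.
Text: 'dog log run cot'
Parts after split:
  Part 1: 'dog log run cot'
Total parts: 1

1


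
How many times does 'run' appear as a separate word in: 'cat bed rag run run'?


Scanning each word for exact match 'run':
  Word 1: 'cat' -> no
  Word 2: 'bed' -> no
  Word 3: 'rag' -> no
  Word 4: 'run' -> MATCH
  Word 5: 'run' -> MATCH
Total matches: 2

2


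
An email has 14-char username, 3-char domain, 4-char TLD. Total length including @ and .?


An email address has format: username@domain.tld
Username length: 14
'@' character: 1
Domain length: 3
'.' character: 1
TLD length: 4
Total = 14 + 1 + 3 + 1 + 4 = 23

23


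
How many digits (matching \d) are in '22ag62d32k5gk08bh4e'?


\d matches any digit 0-9.
Scanning '22ag62d32k5gk08bh4e':
  pos 0: '2' -> DIGIT
  pos 1: '2' -> DIGIT
  pos 4: '6' -> DIGIT
  pos 5: '2' -> DIGIT
  pos 7: '3' -> DIGIT
  pos 8: '2' -> DIGIT
  pos 10: '5' -> DIGIT
  pos 13: '0' -> DIGIT
  pos 14: '8' -> DIGIT
  pos 17: '4' -> DIGIT
Digits found: ['2', '2', '6', '2', '3', '2', '5', '0', '8', '4']
Total: 10

10


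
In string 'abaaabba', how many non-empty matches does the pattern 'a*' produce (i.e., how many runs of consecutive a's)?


Pattern 'a*' matches zero or more a's. We want non-empty runs of consecutive a's.
String: 'abaaabba'
Walking through the string to find runs of a's:
  Run 1: positions 0-0 -> 'a'
  Run 2: positions 2-4 -> 'aaa'
  Run 3: positions 7-7 -> 'a'
Non-empty runs found: ['a', 'aaa', 'a']
Count: 3

3


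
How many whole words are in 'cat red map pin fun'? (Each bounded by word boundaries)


Word boundaries (\b) mark the start/end of each word.
Text: 'cat red map pin fun'
Splitting by whitespace:
  Word 1: 'cat'
  Word 2: 'red'
  Word 3: 'map'
  Word 4: 'pin'
  Word 5: 'fun'
Total whole words: 5

5


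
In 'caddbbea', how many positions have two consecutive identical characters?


Looking for consecutive identical characters in 'caddbbea':
  pos 0-1: 'c' vs 'a' -> different
  pos 1-2: 'a' vs 'd' -> different
  pos 2-3: 'd' vs 'd' -> MATCH ('dd')
  pos 3-4: 'd' vs 'b' -> different
  pos 4-5: 'b' vs 'b' -> MATCH ('bb')
  pos 5-6: 'b' vs 'e' -> different
  pos 6-7: 'e' vs 'a' -> different
Consecutive identical pairs: ['dd', 'bb']
Count: 2

2


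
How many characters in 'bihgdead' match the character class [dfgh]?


Character class [dfgh] matches any of: {d, f, g, h}
Scanning string 'bihgdead' character by character:
  pos 0: 'b' -> no
  pos 1: 'i' -> no
  pos 2: 'h' -> MATCH
  pos 3: 'g' -> MATCH
  pos 4: 'd' -> MATCH
  pos 5: 'e' -> no
  pos 6: 'a' -> no
  pos 7: 'd' -> MATCH
Total matches: 4

4


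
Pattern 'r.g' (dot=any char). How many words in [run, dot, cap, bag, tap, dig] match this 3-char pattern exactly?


Pattern 'r.g' means: starts with 'r', any single char, ends with 'g'.
Checking each word (must be exactly 3 chars):
  'run' (len=3): no
  'dot' (len=3): no
  'cap' (len=3): no
  'bag' (len=3): no
  'tap' (len=3): no
  'dig' (len=3): no
Matching words: []
Total: 0

0


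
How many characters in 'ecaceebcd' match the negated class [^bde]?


Negated class [^bde] matches any char NOT in {b, d, e}
Scanning 'ecaceebcd':
  pos 0: 'e' -> no (excluded)
  pos 1: 'c' -> MATCH
  pos 2: 'a' -> MATCH
  pos 3: 'c' -> MATCH
  pos 4: 'e' -> no (excluded)
  pos 5: 'e' -> no (excluded)
  pos 6: 'b' -> no (excluded)
  pos 7: 'c' -> MATCH
  pos 8: 'd' -> no (excluded)
Total matches: 4

4


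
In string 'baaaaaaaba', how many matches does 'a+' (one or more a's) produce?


Pattern 'a+' matches one or more consecutive a's.
String: 'baaaaaaaba'
Scanning for runs of a:
  Match 1: 'aaaaaaa' (length 7)
  Match 2: 'a' (length 1)
Total matches: 2

2


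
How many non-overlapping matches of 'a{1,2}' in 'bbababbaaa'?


Pattern 'a{1,2}' matches between 1 and 2 consecutive a's (greedy).
String: 'bbababbaaa'
Finding runs of a's and applying greedy matching:
  Run at pos 2: 'a' (length 1)
  Run at pos 4: 'a' (length 1)
  Run at pos 7: 'aaa' (length 3)
Matches: ['a', 'a', 'aa', 'a']
Count: 4

4


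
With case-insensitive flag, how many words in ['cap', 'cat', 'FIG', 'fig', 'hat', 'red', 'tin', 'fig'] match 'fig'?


Case-insensitive matching: compare each word's lowercase form to 'fig'.
  'cap' -> lower='cap' -> no
  'cat' -> lower='cat' -> no
  'FIG' -> lower='fig' -> MATCH
  'fig' -> lower='fig' -> MATCH
  'hat' -> lower='hat' -> no
  'red' -> lower='red' -> no
  'tin' -> lower='tin' -> no
  'fig' -> lower='fig' -> MATCH
Matches: ['FIG', 'fig', 'fig']
Count: 3

3


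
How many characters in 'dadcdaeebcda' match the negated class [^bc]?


Negated class [^bc] matches any char NOT in {b, c}
Scanning 'dadcdaeebcda':
  pos 0: 'd' -> MATCH
  pos 1: 'a' -> MATCH
  pos 2: 'd' -> MATCH
  pos 3: 'c' -> no (excluded)
  pos 4: 'd' -> MATCH
  pos 5: 'a' -> MATCH
  pos 6: 'e' -> MATCH
  pos 7: 'e' -> MATCH
  pos 8: 'b' -> no (excluded)
  pos 9: 'c' -> no (excluded)
  pos 10: 'd' -> MATCH
  pos 11: 'a' -> MATCH
Total matches: 9

9


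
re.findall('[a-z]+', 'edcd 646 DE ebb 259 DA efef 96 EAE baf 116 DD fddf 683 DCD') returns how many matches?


Pattern '[a-z]+' finds one or more lowercase letters.
Text: 'edcd 646 DE ebb 259 DA efef 96 EAE baf 116 DD fddf 683 DCD'
Scanning for matches:
  Match 1: 'edcd'
  Match 2: 'ebb'
  Match 3: 'efef'
  Match 4: 'baf'
  Match 5: 'fddf'
Total matches: 5

5


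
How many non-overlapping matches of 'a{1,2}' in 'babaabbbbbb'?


Pattern 'a{1,2}' matches between 1 and 2 consecutive a's (greedy).
String: 'babaabbbbbb'
Finding runs of a's and applying greedy matching:
  Run at pos 1: 'a' (length 1)
  Run at pos 3: 'aa' (length 2)
Matches: ['a', 'aa']
Count: 2

2


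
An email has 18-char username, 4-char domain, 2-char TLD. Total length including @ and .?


An email address has format: username@domain.tld
Username length: 18
'@' character: 1
Domain length: 4
'.' character: 1
TLD length: 2
Total = 18 + 1 + 4 + 1 + 2 = 26

26


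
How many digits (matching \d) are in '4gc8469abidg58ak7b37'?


\d matches any digit 0-9.
Scanning '4gc8469abidg58ak7b37':
  pos 0: '4' -> DIGIT
  pos 3: '8' -> DIGIT
  pos 4: '4' -> DIGIT
  pos 5: '6' -> DIGIT
  pos 6: '9' -> DIGIT
  pos 12: '5' -> DIGIT
  pos 13: '8' -> DIGIT
  pos 16: '7' -> DIGIT
  pos 18: '3' -> DIGIT
  pos 19: '7' -> DIGIT
Digits found: ['4', '8', '4', '6', '9', '5', '8', '7', '3', '7']
Total: 10

10


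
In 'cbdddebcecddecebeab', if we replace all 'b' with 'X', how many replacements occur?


re.sub('b', 'X', text) replaces every occurrence of 'b' with 'X'.
Text: 'cbdddebcecddecebeab'
Scanning for 'b':
  pos 1: 'b' -> replacement #1
  pos 6: 'b' -> replacement #2
  pos 15: 'b' -> replacement #3
  pos 18: 'b' -> replacement #4
Total replacements: 4

4


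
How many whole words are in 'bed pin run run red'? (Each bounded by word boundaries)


Word boundaries (\b) mark the start/end of each word.
Text: 'bed pin run run red'
Splitting by whitespace:
  Word 1: 'bed'
  Word 2: 'pin'
  Word 3: 'run'
  Word 4: 'run'
  Word 5: 'red'
Total whole words: 5

5


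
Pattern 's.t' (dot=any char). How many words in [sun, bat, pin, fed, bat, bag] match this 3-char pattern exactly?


Pattern 's.t' means: starts with 's', any single char, ends with 't'.
Checking each word (must be exactly 3 chars):
  'sun' (len=3): no
  'bat' (len=3): no
  'pin' (len=3): no
  'fed' (len=3): no
  'bat' (len=3): no
  'bag' (len=3): no
Matching words: []
Total: 0

0


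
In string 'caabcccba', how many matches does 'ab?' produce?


Pattern 'ab?' matches 'a' optionally followed by 'b'.
String: 'caabcccba'
Scanning left to right for 'a' then checking next char:
  Match 1: 'a' (a not followed by b)
  Match 2: 'ab' (a followed by b)
  Match 3: 'a' (a not followed by b)
Total matches: 3

3


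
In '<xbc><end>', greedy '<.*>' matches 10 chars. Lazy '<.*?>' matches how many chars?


Greedy '<.*>' tries to match as MUCH as possible.
Lazy '<.*?>' tries to match as LITTLE as possible.

String: '<xbc><end>'
Greedy '<.*>' starts at first '<' and extends to the LAST '>': '<xbc><end>' (10 chars)
Lazy '<.*?>' starts at first '<' and stops at the FIRST '>': '<xbc>' (5 chars)

5


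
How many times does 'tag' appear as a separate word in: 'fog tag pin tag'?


Scanning each word for exact match 'tag':
  Word 1: 'fog' -> no
  Word 2: 'tag' -> MATCH
  Word 3: 'pin' -> no
  Word 4: 'tag' -> MATCH
Total matches: 2

2


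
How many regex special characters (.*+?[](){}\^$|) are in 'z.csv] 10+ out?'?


Regex special characters are: . * + ? [ ] ( ) { } \ ^ $ |
Scanning 'z.csv] 10+ out?':
  pos 1: '.' -> SPECIAL
  pos 5: ']' -> SPECIAL
  pos 9: '+' -> SPECIAL
  pos 14: '?' -> SPECIAL
Special chars found: ['.', ']', '+', '?']
Total: 4

4


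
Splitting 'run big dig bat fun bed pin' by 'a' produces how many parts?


Splitting by 'a' breaks the string at each occurrence of the separator.
Text: 'run big dig bat fun bed pin'
Parts after split:
  Part 1: 'run big dig b'
  Part 2: 't fun bed pin'
Total parts: 2

2


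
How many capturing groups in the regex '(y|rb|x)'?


To count capturing groups, count each '(' that starts a group.
Pattern: '(y|rb|x)'
Walking through the pattern:
  Position 0: '(' -> group #1
Total capturing groups: 1

1


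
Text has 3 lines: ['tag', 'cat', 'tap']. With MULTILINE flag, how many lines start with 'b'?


With MULTILINE flag, ^ matches the start of each line.
Lines: ['tag', 'cat', 'tap']
Checking which lines start with 'b':
  Line 1: 'tag' -> no
  Line 2: 'cat' -> no
  Line 3: 'tap' -> no
Matching lines: []
Count: 0

0


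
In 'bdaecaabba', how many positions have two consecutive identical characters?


Looking for consecutive identical characters in 'bdaecaabba':
  pos 0-1: 'b' vs 'd' -> different
  pos 1-2: 'd' vs 'a' -> different
  pos 2-3: 'a' vs 'e' -> different
  pos 3-4: 'e' vs 'c' -> different
  pos 4-5: 'c' vs 'a' -> different
  pos 5-6: 'a' vs 'a' -> MATCH ('aa')
  pos 6-7: 'a' vs 'b' -> different
  pos 7-8: 'b' vs 'b' -> MATCH ('bb')
  pos 8-9: 'b' vs 'a' -> different
Consecutive identical pairs: ['aa', 'bb']
Count: 2

2


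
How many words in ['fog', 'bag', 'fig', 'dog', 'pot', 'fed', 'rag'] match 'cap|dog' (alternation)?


Alternation 'cap|dog' matches either 'cap' or 'dog'.
Checking each word:
  'fog' -> no
  'bag' -> no
  'fig' -> no
  'dog' -> MATCH
  'pot' -> no
  'fed' -> no
  'rag' -> no
Matches: ['dog']
Count: 1

1


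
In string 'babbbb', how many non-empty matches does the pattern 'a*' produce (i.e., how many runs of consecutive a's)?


Pattern 'a*' matches zero or more a's. We want non-empty runs of consecutive a's.
String: 'babbbb'
Walking through the string to find runs of a's:
  Run 1: positions 1-1 -> 'a'
Non-empty runs found: ['a']
Count: 1

1


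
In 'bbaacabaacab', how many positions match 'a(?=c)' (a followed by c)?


Lookahead 'a(?=c)' matches 'a' only when followed by 'c'.
String: 'bbaacabaacab'
Checking each position where char is 'a':
  pos 2: 'a' -> no (next='a')
  pos 3: 'a' -> MATCH (next='c')
  pos 5: 'a' -> no (next='b')
  pos 7: 'a' -> no (next='a')
  pos 8: 'a' -> MATCH (next='c')
  pos 10: 'a' -> no (next='b')
Matching positions: [3, 8]
Count: 2

2


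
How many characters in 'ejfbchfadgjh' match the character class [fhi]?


Character class [fhi] matches any of: {f, h, i}
Scanning string 'ejfbchfadgjh' character by character:
  pos 0: 'e' -> no
  pos 1: 'j' -> no
  pos 2: 'f' -> MATCH
  pos 3: 'b' -> no
  pos 4: 'c' -> no
  pos 5: 'h' -> MATCH
  pos 6: 'f' -> MATCH
  pos 7: 'a' -> no
  pos 8: 'd' -> no
  pos 9: 'g' -> no
  pos 10: 'j' -> no
  pos 11: 'h' -> MATCH
Total matches: 4

4


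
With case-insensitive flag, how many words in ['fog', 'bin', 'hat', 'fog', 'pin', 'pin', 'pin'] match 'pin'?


Case-insensitive matching: compare each word's lowercase form to 'pin'.
  'fog' -> lower='fog' -> no
  'bin' -> lower='bin' -> no
  'hat' -> lower='hat' -> no
  'fog' -> lower='fog' -> no
  'pin' -> lower='pin' -> MATCH
  'pin' -> lower='pin' -> MATCH
  'pin' -> lower='pin' -> MATCH
Matches: ['pin', 'pin', 'pin']
Count: 3

3


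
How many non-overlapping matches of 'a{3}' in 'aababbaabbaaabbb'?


Pattern 'a{3}' matches exactly 3 consecutive a's (greedy, non-overlapping).
String: 'aababbaabbaaabbb'
Scanning for runs of a's:
  Run at pos 0: 'aa' (length 2) -> 0 match(es)
  Run at pos 3: 'a' (length 1) -> 0 match(es)
  Run at pos 6: 'aa' (length 2) -> 0 match(es)
  Run at pos 10: 'aaa' (length 3) -> 1 match(es)
Matches found: ['aaa']
Total: 1

1


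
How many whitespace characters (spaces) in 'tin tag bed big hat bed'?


\s matches whitespace characters (spaces, tabs, etc.).
Text: 'tin tag bed big hat bed'
This text has 6 words separated by spaces.
Number of spaces = number of words - 1 = 6 - 1 = 5

5


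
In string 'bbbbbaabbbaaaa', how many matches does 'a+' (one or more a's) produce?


Pattern 'a+' matches one or more consecutive a's.
String: 'bbbbbaabbbaaaa'
Scanning for runs of a:
  Match 1: 'aa' (length 2)
  Match 2: 'aaaa' (length 4)
Total matches: 2

2


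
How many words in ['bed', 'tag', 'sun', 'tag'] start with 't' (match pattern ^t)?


Pattern ^t anchors to start of word. Check which words begin with 't':
  'bed' -> no
  'tag' -> MATCH (starts with 't')
  'sun' -> no
  'tag' -> MATCH (starts with 't')
Matching words: ['tag', 'tag']
Count: 2

2


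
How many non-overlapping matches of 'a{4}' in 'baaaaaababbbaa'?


Pattern 'a{4}' matches exactly 4 consecutive a's (greedy, non-overlapping).
String: 'baaaaaababbbaa'
Scanning for runs of a's:
  Run at pos 1: 'aaaaaa' (length 6) -> 1 match(es)
  Run at pos 8: 'a' (length 1) -> 0 match(es)
  Run at pos 12: 'aa' (length 2) -> 0 match(es)
Matches found: ['aaaa']
Total: 1

1


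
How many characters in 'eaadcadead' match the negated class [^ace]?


Negated class [^ace] matches any char NOT in {a, c, e}
Scanning 'eaadcadead':
  pos 0: 'e' -> no (excluded)
  pos 1: 'a' -> no (excluded)
  pos 2: 'a' -> no (excluded)
  pos 3: 'd' -> MATCH
  pos 4: 'c' -> no (excluded)
  pos 5: 'a' -> no (excluded)
  pos 6: 'd' -> MATCH
  pos 7: 'e' -> no (excluded)
  pos 8: 'a' -> no (excluded)
  pos 9: 'd' -> MATCH
Total matches: 3

3


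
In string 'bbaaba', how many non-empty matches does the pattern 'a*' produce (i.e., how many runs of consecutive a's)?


Pattern 'a*' matches zero or more a's. We want non-empty runs of consecutive a's.
String: 'bbaaba'
Walking through the string to find runs of a's:
  Run 1: positions 2-3 -> 'aa'
  Run 2: positions 5-5 -> 'a'
Non-empty runs found: ['aa', 'a']
Count: 2

2


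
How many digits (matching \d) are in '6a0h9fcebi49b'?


\d matches any digit 0-9.
Scanning '6a0h9fcebi49b':
  pos 0: '6' -> DIGIT
  pos 2: '0' -> DIGIT
  pos 4: '9' -> DIGIT
  pos 10: '4' -> DIGIT
  pos 11: '9' -> DIGIT
Digits found: ['6', '0', '9', '4', '9']
Total: 5

5


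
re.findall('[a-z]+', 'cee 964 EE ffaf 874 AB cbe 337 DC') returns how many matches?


Pattern '[a-z]+' finds one or more lowercase letters.
Text: 'cee 964 EE ffaf 874 AB cbe 337 DC'
Scanning for matches:
  Match 1: 'cee'
  Match 2: 'ffaf'
  Match 3: 'cbe'
Total matches: 3

3


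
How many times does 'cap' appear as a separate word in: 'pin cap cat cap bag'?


Scanning each word for exact match 'cap':
  Word 1: 'pin' -> no
  Word 2: 'cap' -> MATCH
  Word 3: 'cat' -> no
  Word 4: 'cap' -> MATCH
  Word 5: 'bag' -> no
Total matches: 2

2


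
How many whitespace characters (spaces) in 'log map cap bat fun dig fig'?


\s matches whitespace characters (spaces, tabs, etc.).
Text: 'log map cap bat fun dig fig'
This text has 7 words separated by spaces.
Number of spaces = number of words - 1 = 7 - 1 = 6

6


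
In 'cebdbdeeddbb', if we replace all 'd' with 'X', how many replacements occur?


re.sub('d', 'X', text) replaces every occurrence of 'd' with 'X'.
Text: 'cebdbdeeddbb'
Scanning for 'd':
  pos 3: 'd' -> replacement #1
  pos 5: 'd' -> replacement #2
  pos 8: 'd' -> replacement #3
  pos 9: 'd' -> replacement #4
Total replacements: 4

4


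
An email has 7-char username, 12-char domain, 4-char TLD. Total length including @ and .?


An email address has format: username@domain.tld
Username length: 7
'@' character: 1
Domain length: 12
'.' character: 1
TLD length: 4
Total = 7 + 1 + 12 + 1 + 4 = 25

25


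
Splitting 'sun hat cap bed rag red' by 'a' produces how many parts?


Splitting by 'a' breaks the string at each occurrence of the separator.
Text: 'sun hat cap bed rag red'
Parts after split:
  Part 1: 'sun h'
  Part 2: 't c'
  Part 3: 'p bed r'
  Part 4: 'g red'
Total parts: 4

4


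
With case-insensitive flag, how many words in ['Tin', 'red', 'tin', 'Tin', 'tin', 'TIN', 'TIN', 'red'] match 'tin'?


Case-insensitive matching: compare each word's lowercase form to 'tin'.
  'Tin' -> lower='tin' -> MATCH
  'red' -> lower='red' -> no
  'tin' -> lower='tin' -> MATCH
  'Tin' -> lower='tin' -> MATCH
  'tin' -> lower='tin' -> MATCH
  'TIN' -> lower='tin' -> MATCH
  'TIN' -> lower='tin' -> MATCH
  'red' -> lower='red' -> no
Matches: ['Tin', 'tin', 'Tin', 'tin', 'TIN', 'TIN']
Count: 6

6


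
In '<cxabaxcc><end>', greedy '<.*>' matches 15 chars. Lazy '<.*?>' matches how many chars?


Greedy '<.*>' tries to match as MUCH as possible.
Lazy '<.*?>' tries to match as LITTLE as possible.

String: '<cxabaxcc><end>'
Greedy '<.*>' starts at first '<' and extends to the LAST '>': '<cxabaxcc><end>' (15 chars)
Lazy '<.*?>' starts at first '<' and stops at the FIRST '>': '<cxabaxcc>' (10 chars)

10


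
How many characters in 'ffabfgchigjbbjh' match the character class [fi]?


Character class [fi] matches any of: {f, i}
Scanning string 'ffabfgchigjbbjh' character by character:
  pos 0: 'f' -> MATCH
  pos 1: 'f' -> MATCH
  pos 2: 'a' -> no
  pos 3: 'b' -> no
  pos 4: 'f' -> MATCH
  pos 5: 'g' -> no
  pos 6: 'c' -> no
  pos 7: 'h' -> no
  pos 8: 'i' -> MATCH
  pos 9: 'g' -> no
  pos 10: 'j' -> no
  pos 11: 'b' -> no
  pos 12: 'b' -> no
  pos 13: 'j' -> no
  pos 14: 'h' -> no
Total matches: 4

4


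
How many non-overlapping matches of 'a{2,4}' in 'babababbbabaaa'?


Pattern 'a{2,4}' matches between 2 and 4 consecutive a's (greedy).
String: 'babababbbabaaa'
Finding runs of a's and applying greedy matching:
  Run at pos 1: 'a' (length 1)
  Run at pos 3: 'a' (length 1)
  Run at pos 5: 'a' (length 1)
  Run at pos 9: 'a' (length 1)
  Run at pos 11: 'aaa' (length 3)
Matches: ['aaa']
Count: 1

1


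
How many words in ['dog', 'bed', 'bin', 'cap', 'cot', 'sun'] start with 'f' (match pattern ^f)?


Pattern ^f anchors to start of word. Check which words begin with 'f':
  'dog' -> no
  'bed' -> no
  'bin' -> no
  'cap' -> no
  'cot' -> no
  'sun' -> no
Matching words: []
Count: 0

0


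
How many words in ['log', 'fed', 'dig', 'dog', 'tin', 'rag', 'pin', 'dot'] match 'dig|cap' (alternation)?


Alternation 'dig|cap' matches either 'dig' or 'cap'.
Checking each word:
  'log' -> no
  'fed' -> no
  'dig' -> MATCH
  'dog' -> no
  'tin' -> no
  'rag' -> no
  'pin' -> no
  'dot' -> no
Matches: ['dig']
Count: 1

1


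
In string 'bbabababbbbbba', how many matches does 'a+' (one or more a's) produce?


Pattern 'a+' matches one or more consecutive a's.
String: 'bbabababbbbbba'
Scanning for runs of a:
  Match 1: 'a' (length 1)
  Match 2: 'a' (length 1)
  Match 3: 'a' (length 1)
  Match 4: 'a' (length 1)
Total matches: 4

4


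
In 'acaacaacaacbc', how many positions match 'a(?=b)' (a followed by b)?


Lookahead 'a(?=b)' matches 'a' only when followed by 'b'.
String: 'acaacaacaacbc'
Checking each position where char is 'a':
  pos 0: 'a' -> no (next='c')
  pos 2: 'a' -> no (next='a')
  pos 3: 'a' -> no (next='c')
  pos 5: 'a' -> no (next='a')
  pos 6: 'a' -> no (next='c')
  pos 8: 'a' -> no (next='a')
  pos 9: 'a' -> no (next='c')
Matching positions: []
Count: 0

0


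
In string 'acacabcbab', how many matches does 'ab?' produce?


Pattern 'ab?' matches 'a' optionally followed by 'b'.
String: 'acacabcbab'
Scanning left to right for 'a' then checking next char:
  Match 1: 'a' (a not followed by b)
  Match 2: 'a' (a not followed by b)
  Match 3: 'ab' (a followed by b)
  Match 4: 'ab' (a followed by b)
Total matches: 4

4


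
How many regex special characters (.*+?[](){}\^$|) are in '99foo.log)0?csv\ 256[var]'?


Regex special characters are: . * + ? [ ] ( ) { } \ ^ $ |
Scanning '99foo.log)0?csv\ 256[var]':
  pos 5: '.' -> SPECIAL
  pos 9: ')' -> SPECIAL
  pos 11: '?' -> SPECIAL
  pos 15: '\' -> SPECIAL
  pos 20: '[' -> SPECIAL
  pos 24: ']' -> SPECIAL
Special chars found: ['.', ')', '?', '\\', '[', ']']
Total: 6

6


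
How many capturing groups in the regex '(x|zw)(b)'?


To count capturing groups, count each '(' that starts a group.
Pattern: '(x|zw)(b)'
Walking through the pattern:
  Position 0: '(' -> group #1
  Position 6: '(' -> group #2
Total capturing groups: 2

2


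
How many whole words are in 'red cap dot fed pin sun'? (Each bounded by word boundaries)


Word boundaries (\b) mark the start/end of each word.
Text: 'red cap dot fed pin sun'
Splitting by whitespace:
  Word 1: 'red'
  Word 2: 'cap'
  Word 3: 'dot'
  Word 4: 'fed'
  Word 5: 'pin'
  Word 6: 'sun'
Total whole words: 6

6


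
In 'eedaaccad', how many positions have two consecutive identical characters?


Looking for consecutive identical characters in 'eedaaccad':
  pos 0-1: 'e' vs 'e' -> MATCH ('ee')
  pos 1-2: 'e' vs 'd' -> different
  pos 2-3: 'd' vs 'a' -> different
  pos 3-4: 'a' vs 'a' -> MATCH ('aa')
  pos 4-5: 'a' vs 'c' -> different
  pos 5-6: 'c' vs 'c' -> MATCH ('cc')
  pos 6-7: 'c' vs 'a' -> different
  pos 7-8: 'a' vs 'd' -> different
Consecutive identical pairs: ['ee', 'aa', 'cc']
Count: 3

3


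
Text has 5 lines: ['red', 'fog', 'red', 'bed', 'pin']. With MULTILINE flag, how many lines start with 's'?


With MULTILINE flag, ^ matches the start of each line.
Lines: ['red', 'fog', 'red', 'bed', 'pin']
Checking which lines start with 's':
  Line 1: 'red' -> no
  Line 2: 'fog' -> no
  Line 3: 'red' -> no
  Line 4: 'bed' -> no
  Line 5: 'pin' -> no
Matching lines: []
Count: 0

0


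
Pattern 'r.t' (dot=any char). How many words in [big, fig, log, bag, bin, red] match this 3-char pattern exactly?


Pattern 'r.t' means: starts with 'r', any single char, ends with 't'.
Checking each word (must be exactly 3 chars):
  'big' (len=3): no
  'fig' (len=3): no
  'log' (len=3): no
  'bag' (len=3): no
  'bin' (len=3): no
  'red' (len=3): no
Matching words: []
Total: 0

0


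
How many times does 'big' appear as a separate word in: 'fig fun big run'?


Scanning each word for exact match 'big':
  Word 1: 'fig' -> no
  Word 2: 'fun' -> no
  Word 3: 'big' -> MATCH
  Word 4: 'run' -> no
Total matches: 1

1


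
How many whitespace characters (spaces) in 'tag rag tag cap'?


\s matches whitespace characters (spaces, tabs, etc.).
Text: 'tag rag tag cap'
This text has 4 words separated by spaces.
Number of spaces = number of words - 1 = 4 - 1 = 3

3


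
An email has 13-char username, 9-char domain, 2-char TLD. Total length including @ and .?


An email address has format: username@domain.tld
Username length: 13
'@' character: 1
Domain length: 9
'.' character: 1
TLD length: 2
Total = 13 + 1 + 9 + 1 + 2 = 26

26


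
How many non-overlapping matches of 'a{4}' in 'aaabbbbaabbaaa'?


Pattern 'a{4}' matches exactly 4 consecutive a's (greedy, non-overlapping).
String: 'aaabbbbaabbaaa'
Scanning for runs of a's:
  Run at pos 0: 'aaa' (length 3) -> 0 match(es)
  Run at pos 7: 'aa' (length 2) -> 0 match(es)
  Run at pos 11: 'aaa' (length 3) -> 0 match(es)
Matches found: []
Total: 0

0


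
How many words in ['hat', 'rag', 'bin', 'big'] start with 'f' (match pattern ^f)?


Pattern ^f anchors to start of word. Check which words begin with 'f':
  'hat' -> no
  'rag' -> no
  'bin' -> no
  'big' -> no
Matching words: []
Count: 0

0


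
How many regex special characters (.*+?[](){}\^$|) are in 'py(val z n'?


Regex special characters are: . * + ? [ ] ( ) { } \ ^ $ |
Scanning 'py(val z n':
  pos 2: '(' -> SPECIAL
Special chars found: ['(']
Total: 1

1


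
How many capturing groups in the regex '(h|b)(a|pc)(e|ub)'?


To count capturing groups, count each '(' that starts a group.
Pattern: '(h|b)(a|pc)(e|ub)'
Walking through the pattern:
  Position 0: '(' -> group #1
  Position 5: '(' -> group #2
  Position 11: '(' -> group #3
Total capturing groups: 3

3


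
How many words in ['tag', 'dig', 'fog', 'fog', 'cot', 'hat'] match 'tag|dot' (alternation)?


Alternation 'tag|dot' matches either 'tag' or 'dot'.
Checking each word:
  'tag' -> MATCH
  'dig' -> no
  'fog' -> no
  'fog' -> no
  'cot' -> no
  'hat' -> no
Matches: ['tag']
Count: 1

1


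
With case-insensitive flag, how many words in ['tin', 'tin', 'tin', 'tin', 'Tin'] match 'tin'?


Case-insensitive matching: compare each word's lowercase form to 'tin'.
  'tin' -> lower='tin' -> MATCH
  'tin' -> lower='tin' -> MATCH
  'tin' -> lower='tin' -> MATCH
  'tin' -> lower='tin' -> MATCH
  'Tin' -> lower='tin' -> MATCH
Matches: ['tin', 'tin', 'tin', 'tin', 'Tin']
Count: 5

5


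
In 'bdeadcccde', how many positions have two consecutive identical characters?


Looking for consecutive identical characters in 'bdeadcccde':
  pos 0-1: 'b' vs 'd' -> different
  pos 1-2: 'd' vs 'e' -> different
  pos 2-3: 'e' vs 'a' -> different
  pos 3-4: 'a' vs 'd' -> different
  pos 4-5: 'd' vs 'c' -> different
  pos 5-6: 'c' vs 'c' -> MATCH ('cc')
  pos 6-7: 'c' vs 'c' -> MATCH ('cc')
  pos 7-8: 'c' vs 'd' -> different
  pos 8-9: 'd' vs 'e' -> different
Consecutive identical pairs: ['cc', 'cc']
Count: 2

2


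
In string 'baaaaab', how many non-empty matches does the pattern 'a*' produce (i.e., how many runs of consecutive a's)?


Pattern 'a*' matches zero or more a's. We want non-empty runs of consecutive a's.
String: 'baaaaab'
Walking through the string to find runs of a's:
  Run 1: positions 1-5 -> 'aaaaa'
Non-empty runs found: ['aaaaa']
Count: 1

1


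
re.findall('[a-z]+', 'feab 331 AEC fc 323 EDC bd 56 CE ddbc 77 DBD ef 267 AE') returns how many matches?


Pattern '[a-z]+' finds one or more lowercase letters.
Text: 'feab 331 AEC fc 323 EDC bd 56 CE ddbc 77 DBD ef 267 AE'
Scanning for matches:
  Match 1: 'feab'
  Match 2: 'fc'
  Match 3: 'bd'
  Match 4: 'ddbc'
  Match 5: 'ef'
Total matches: 5

5


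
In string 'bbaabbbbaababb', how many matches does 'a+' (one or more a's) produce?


Pattern 'a+' matches one or more consecutive a's.
String: 'bbaabbbbaababb'
Scanning for runs of a:
  Match 1: 'aa' (length 2)
  Match 2: 'aa' (length 2)
  Match 3: 'a' (length 1)
Total matches: 3

3


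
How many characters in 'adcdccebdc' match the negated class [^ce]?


Negated class [^ce] matches any char NOT in {c, e}
Scanning 'adcdccebdc':
  pos 0: 'a' -> MATCH
  pos 1: 'd' -> MATCH
  pos 2: 'c' -> no (excluded)
  pos 3: 'd' -> MATCH
  pos 4: 'c' -> no (excluded)
  pos 5: 'c' -> no (excluded)
  pos 6: 'e' -> no (excluded)
  pos 7: 'b' -> MATCH
  pos 8: 'd' -> MATCH
  pos 9: 'c' -> no (excluded)
Total matches: 5

5


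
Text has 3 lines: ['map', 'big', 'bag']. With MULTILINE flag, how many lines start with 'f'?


With MULTILINE flag, ^ matches the start of each line.
Lines: ['map', 'big', 'bag']
Checking which lines start with 'f':
  Line 1: 'map' -> no
  Line 2: 'big' -> no
  Line 3: 'bag' -> no
Matching lines: []
Count: 0

0


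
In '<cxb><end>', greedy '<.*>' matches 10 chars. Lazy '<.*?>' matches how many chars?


Greedy '<.*>' tries to match as MUCH as possible.
Lazy '<.*?>' tries to match as LITTLE as possible.

String: '<cxb><end>'
Greedy '<.*>' starts at first '<' and extends to the LAST '>': '<cxb><end>' (10 chars)
Lazy '<.*?>' starts at first '<' and stops at the FIRST '>': '<cxb>' (5 chars)

5


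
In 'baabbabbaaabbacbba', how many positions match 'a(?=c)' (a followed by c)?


Lookahead 'a(?=c)' matches 'a' only when followed by 'c'.
String: 'baabbabbaaabbacbba'
Checking each position where char is 'a':
  pos 1: 'a' -> no (next='a')
  pos 2: 'a' -> no (next='b')
  pos 5: 'a' -> no (next='b')
  pos 8: 'a' -> no (next='a')
  pos 9: 'a' -> no (next='a')
  pos 10: 'a' -> no (next='b')
  pos 13: 'a' -> MATCH (next='c')
Matching positions: [13]
Count: 1

1


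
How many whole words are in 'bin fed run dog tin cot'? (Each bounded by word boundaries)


Word boundaries (\b) mark the start/end of each word.
Text: 'bin fed run dog tin cot'
Splitting by whitespace:
  Word 1: 'bin'
  Word 2: 'fed'
  Word 3: 'run'
  Word 4: 'dog'
  Word 5: 'tin'
  Word 6: 'cot'
Total whole words: 6

6


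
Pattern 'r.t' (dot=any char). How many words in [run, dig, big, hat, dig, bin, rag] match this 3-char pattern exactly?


Pattern 'r.t' means: starts with 'r', any single char, ends with 't'.
Checking each word (must be exactly 3 chars):
  'run' (len=3): no
  'dig' (len=3): no
  'big' (len=3): no
  'hat' (len=3): no
  'dig' (len=3): no
  'bin' (len=3): no
  'rag' (len=3): no
Matching words: []
Total: 0

0


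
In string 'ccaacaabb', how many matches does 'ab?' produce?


Pattern 'ab?' matches 'a' optionally followed by 'b'.
String: 'ccaacaabb'
Scanning left to right for 'a' then checking next char:
  Match 1: 'a' (a not followed by b)
  Match 2: 'a' (a not followed by b)
  Match 3: 'a' (a not followed by b)
  Match 4: 'ab' (a followed by b)
Total matches: 4

4


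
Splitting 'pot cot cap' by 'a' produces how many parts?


Splitting by 'a' breaks the string at each occurrence of the separator.
Text: 'pot cot cap'
Parts after split:
  Part 1: 'pot cot c'
  Part 2: 'p'
Total parts: 2

2


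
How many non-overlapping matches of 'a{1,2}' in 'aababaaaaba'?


Pattern 'a{1,2}' matches between 1 and 2 consecutive a's (greedy).
String: 'aababaaaaba'
Finding runs of a's and applying greedy matching:
  Run at pos 0: 'aa' (length 2)
  Run at pos 3: 'a' (length 1)
  Run at pos 5: 'aaaa' (length 4)
  Run at pos 10: 'a' (length 1)
Matches: ['aa', 'a', 'aa', 'aa', 'a']
Count: 5

5


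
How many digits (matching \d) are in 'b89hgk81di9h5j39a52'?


\d matches any digit 0-9.
Scanning 'b89hgk81di9h5j39a52':
  pos 1: '8' -> DIGIT
  pos 2: '9' -> DIGIT
  pos 6: '8' -> DIGIT
  pos 7: '1' -> DIGIT
  pos 10: '9' -> DIGIT
  pos 12: '5' -> DIGIT
  pos 14: '3' -> DIGIT
  pos 15: '9' -> DIGIT
  pos 17: '5' -> DIGIT
  pos 18: '2' -> DIGIT
Digits found: ['8', '9', '8', '1', '9', '5', '3', '9', '5', '2']
Total: 10

10


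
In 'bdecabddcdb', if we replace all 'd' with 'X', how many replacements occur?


re.sub('d', 'X', text) replaces every occurrence of 'd' with 'X'.
Text: 'bdecabddcdb'
Scanning for 'd':
  pos 1: 'd' -> replacement #1
  pos 6: 'd' -> replacement #2
  pos 7: 'd' -> replacement #3
  pos 9: 'd' -> replacement #4
Total replacements: 4

4


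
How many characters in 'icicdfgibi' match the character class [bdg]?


Character class [bdg] matches any of: {b, d, g}
Scanning string 'icicdfgibi' character by character:
  pos 0: 'i' -> no
  pos 1: 'c' -> no
  pos 2: 'i' -> no
  pos 3: 'c' -> no
  pos 4: 'd' -> MATCH
  pos 5: 'f' -> no
  pos 6: 'g' -> MATCH
  pos 7: 'i' -> no
  pos 8: 'b' -> MATCH
  pos 9: 'i' -> no
Total matches: 3

3


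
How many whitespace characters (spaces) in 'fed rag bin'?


\s matches whitespace characters (spaces, tabs, etc.).
Text: 'fed rag bin'
This text has 3 words separated by spaces.
Number of spaces = number of words - 1 = 3 - 1 = 2

2


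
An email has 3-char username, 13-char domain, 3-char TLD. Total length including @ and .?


An email address has format: username@domain.tld
Username length: 3
'@' character: 1
Domain length: 13
'.' character: 1
TLD length: 3
Total = 3 + 1 + 13 + 1 + 3 = 21

21


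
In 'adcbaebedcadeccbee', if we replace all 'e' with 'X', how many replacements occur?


re.sub('e', 'X', text) replaces every occurrence of 'e' with 'X'.
Text: 'adcbaebedcadeccbee'
Scanning for 'e':
  pos 5: 'e' -> replacement #1
  pos 7: 'e' -> replacement #2
  pos 12: 'e' -> replacement #3
  pos 16: 'e' -> replacement #4
  pos 17: 'e' -> replacement #5
Total replacements: 5

5


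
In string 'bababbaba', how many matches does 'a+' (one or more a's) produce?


Pattern 'a+' matches one or more consecutive a's.
String: 'bababbaba'
Scanning for runs of a:
  Match 1: 'a' (length 1)
  Match 2: 'a' (length 1)
  Match 3: 'a' (length 1)
  Match 4: 'a' (length 1)
Total matches: 4

4


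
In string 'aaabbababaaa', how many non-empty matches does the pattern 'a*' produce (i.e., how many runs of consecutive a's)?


Pattern 'a*' matches zero or more a's. We want non-empty runs of consecutive a's.
String: 'aaabbababaaa'
Walking through the string to find runs of a's:
  Run 1: positions 0-2 -> 'aaa'
  Run 2: positions 5-5 -> 'a'
  Run 3: positions 7-7 -> 'a'
  Run 4: positions 9-11 -> 'aaa'
Non-empty runs found: ['aaa', 'a', 'a', 'aaa']
Count: 4

4


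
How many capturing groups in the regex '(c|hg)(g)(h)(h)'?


To count capturing groups, count each '(' that starts a group.
Pattern: '(c|hg)(g)(h)(h)'
Walking through the pattern:
  Position 0: '(' -> group #1
  Position 6: '(' -> group #2
  Position 9: '(' -> group #3
  Position 12: '(' -> group #4
Total capturing groups: 4

4


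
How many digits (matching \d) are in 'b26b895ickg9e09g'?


\d matches any digit 0-9.
Scanning 'b26b895ickg9e09g':
  pos 1: '2' -> DIGIT
  pos 2: '6' -> DIGIT
  pos 4: '8' -> DIGIT
  pos 5: '9' -> DIGIT
  pos 6: '5' -> DIGIT
  pos 11: '9' -> DIGIT
  pos 13: '0' -> DIGIT
  pos 14: '9' -> DIGIT
Digits found: ['2', '6', '8', '9', '5', '9', '0', '9']
Total: 8

8


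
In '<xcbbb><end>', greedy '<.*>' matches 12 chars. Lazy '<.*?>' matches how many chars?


Greedy '<.*>' tries to match as MUCH as possible.
Lazy '<.*?>' tries to match as LITTLE as possible.

String: '<xcbbb><end>'
Greedy '<.*>' starts at first '<' and extends to the LAST '>': '<xcbbb><end>' (12 chars)
Lazy '<.*?>' starts at first '<' and stops at the FIRST '>': '<xcbbb>' (7 chars)

7


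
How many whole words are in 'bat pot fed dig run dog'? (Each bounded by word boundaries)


Word boundaries (\b) mark the start/end of each word.
Text: 'bat pot fed dig run dog'
Splitting by whitespace:
  Word 1: 'bat'
  Word 2: 'pot'
  Word 3: 'fed'
  Word 4: 'dig'
  Word 5: 'run'
  Word 6: 'dog'
Total whole words: 6

6


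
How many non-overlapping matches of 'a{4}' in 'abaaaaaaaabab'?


Pattern 'a{4}' matches exactly 4 consecutive a's (greedy, non-overlapping).
String: 'abaaaaaaaabab'
Scanning for runs of a's:
  Run at pos 0: 'a' (length 1) -> 0 match(es)
  Run at pos 2: 'aaaaaaaa' (length 8) -> 2 match(es)
  Run at pos 11: 'a' (length 1) -> 0 match(es)
Matches found: ['aaaa', 'aaaa']
Total: 2

2


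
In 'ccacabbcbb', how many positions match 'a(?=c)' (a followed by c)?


Lookahead 'a(?=c)' matches 'a' only when followed by 'c'.
String: 'ccacabbcbb'
Checking each position where char is 'a':
  pos 2: 'a' -> MATCH (next='c')
  pos 4: 'a' -> no (next='b')
Matching positions: [2]
Count: 1

1


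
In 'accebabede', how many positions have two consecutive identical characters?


Looking for consecutive identical characters in 'accebabede':
  pos 0-1: 'a' vs 'c' -> different
  pos 1-2: 'c' vs 'c' -> MATCH ('cc')
  pos 2-3: 'c' vs 'e' -> different
  pos 3-4: 'e' vs 'b' -> different
  pos 4-5: 'b' vs 'a' -> different
  pos 5-6: 'a' vs 'b' -> different
  pos 6-7: 'b' vs 'e' -> different
  pos 7-8: 'e' vs 'd' -> different
  pos 8-9: 'd' vs 'e' -> different
Consecutive identical pairs: ['cc']
Count: 1

1


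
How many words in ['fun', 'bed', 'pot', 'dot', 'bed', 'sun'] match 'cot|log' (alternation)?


Alternation 'cot|log' matches either 'cot' or 'log'.
Checking each word:
  'fun' -> no
  'bed' -> no
  'pot' -> no
  'dot' -> no
  'bed' -> no
  'sun' -> no
Matches: []
Count: 0

0


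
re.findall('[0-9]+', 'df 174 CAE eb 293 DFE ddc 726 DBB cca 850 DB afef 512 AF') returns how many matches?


Pattern '[0-9]+' finds one or more digits.
Text: 'df 174 CAE eb 293 DFE ddc 726 DBB cca 850 DB afef 512 AF'
Scanning for matches:
  Match 1: '174'
  Match 2: '293'
  Match 3: '726'
  Match 4: '850'
  Match 5: '512'
Total matches: 5

5


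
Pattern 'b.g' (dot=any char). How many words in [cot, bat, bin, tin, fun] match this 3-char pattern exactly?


Pattern 'b.g' means: starts with 'b', any single char, ends with 'g'.
Checking each word (must be exactly 3 chars):
  'cot' (len=3): no
  'bat' (len=3): no
  'bin' (len=3): no
  'tin' (len=3): no
  'fun' (len=3): no
Matching words: []
Total: 0

0


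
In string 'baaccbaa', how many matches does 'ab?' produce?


Pattern 'ab?' matches 'a' optionally followed by 'b'.
String: 'baaccbaa'
Scanning left to right for 'a' then checking next char:
  Match 1: 'a' (a not followed by b)
  Match 2: 'a' (a not followed by b)
  Match 3: 'a' (a not followed by b)
  Match 4: 'a' (a not followed by b)
Total matches: 4

4


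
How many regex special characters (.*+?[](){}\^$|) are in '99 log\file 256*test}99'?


Regex special characters are: . * + ? [ ] ( ) { } \ ^ $ |
Scanning '99 log\file 256*test}99':
  pos 6: '\' -> SPECIAL
  pos 15: '*' -> SPECIAL
  pos 20: '}' -> SPECIAL
Special chars found: ['\\', '*', '}']
Total: 3

3


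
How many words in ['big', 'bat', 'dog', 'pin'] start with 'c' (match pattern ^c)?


Pattern ^c anchors to start of word. Check which words begin with 'c':
  'big' -> no
  'bat' -> no
  'dog' -> no
  'pin' -> no
Matching words: []
Count: 0

0


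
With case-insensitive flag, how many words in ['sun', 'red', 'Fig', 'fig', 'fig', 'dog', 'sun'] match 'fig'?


Case-insensitive matching: compare each word's lowercase form to 'fig'.
  'sun' -> lower='sun' -> no
  'red' -> lower='red' -> no
  'Fig' -> lower='fig' -> MATCH
  'fig' -> lower='fig' -> MATCH
  'fig' -> lower='fig' -> MATCH
  'dog' -> lower='dog' -> no
  'sun' -> lower='sun' -> no
Matches: ['Fig', 'fig', 'fig']
Count: 3

3


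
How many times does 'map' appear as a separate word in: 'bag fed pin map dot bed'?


Scanning each word for exact match 'map':
  Word 1: 'bag' -> no
  Word 2: 'fed' -> no
  Word 3: 'pin' -> no
  Word 4: 'map' -> MATCH
  Word 5: 'dot' -> no
  Word 6: 'bed' -> no
Total matches: 1

1


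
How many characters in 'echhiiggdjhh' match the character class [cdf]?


Character class [cdf] matches any of: {c, d, f}
Scanning string 'echhiiggdjhh' character by character:
  pos 0: 'e' -> no
  pos 1: 'c' -> MATCH
  pos 2: 'h' -> no
  pos 3: 'h' -> no
  pos 4: 'i' -> no
  pos 5: 'i' -> no
  pos 6: 'g' -> no
  pos 7: 'g' -> no
  pos 8: 'd' -> MATCH
  pos 9: 'j' -> no
  pos 10: 'h' -> no
  pos 11: 'h' -> no
Total matches: 2

2


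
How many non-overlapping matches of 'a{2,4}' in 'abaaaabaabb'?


Pattern 'a{2,4}' matches between 2 and 4 consecutive a's (greedy).
String: 'abaaaabaabb'
Finding runs of a's and applying greedy matching:
  Run at pos 0: 'a' (length 1)
  Run at pos 2: 'aaaa' (length 4)
  Run at pos 7: 'aa' (length 2)
Matches: ['aaaa', 'aa']
Count: 2

2


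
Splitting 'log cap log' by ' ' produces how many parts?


Splitting by ' ' breaks the string at each occurrence of the separator.
Text: 'log cap log'
Parts after split:
  Part 1: 'log'
  Part 2: 'cap'
  Part 3: 'log'
Total parts: 3

3


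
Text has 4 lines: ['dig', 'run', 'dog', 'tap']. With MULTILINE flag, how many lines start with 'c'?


With MULTILINE flag, ^ matches the start of each line.
Lines: ['dig', 'run', 'dog', 'tap']
Checking which lines start with 'c':
  Line 1: 'dig' -> no
  Line 2: 'run' -> no
  Line 3: 'dog' -> no
  Line 4: 'tap' -> no
Matching lines: []
Count: 0

0
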